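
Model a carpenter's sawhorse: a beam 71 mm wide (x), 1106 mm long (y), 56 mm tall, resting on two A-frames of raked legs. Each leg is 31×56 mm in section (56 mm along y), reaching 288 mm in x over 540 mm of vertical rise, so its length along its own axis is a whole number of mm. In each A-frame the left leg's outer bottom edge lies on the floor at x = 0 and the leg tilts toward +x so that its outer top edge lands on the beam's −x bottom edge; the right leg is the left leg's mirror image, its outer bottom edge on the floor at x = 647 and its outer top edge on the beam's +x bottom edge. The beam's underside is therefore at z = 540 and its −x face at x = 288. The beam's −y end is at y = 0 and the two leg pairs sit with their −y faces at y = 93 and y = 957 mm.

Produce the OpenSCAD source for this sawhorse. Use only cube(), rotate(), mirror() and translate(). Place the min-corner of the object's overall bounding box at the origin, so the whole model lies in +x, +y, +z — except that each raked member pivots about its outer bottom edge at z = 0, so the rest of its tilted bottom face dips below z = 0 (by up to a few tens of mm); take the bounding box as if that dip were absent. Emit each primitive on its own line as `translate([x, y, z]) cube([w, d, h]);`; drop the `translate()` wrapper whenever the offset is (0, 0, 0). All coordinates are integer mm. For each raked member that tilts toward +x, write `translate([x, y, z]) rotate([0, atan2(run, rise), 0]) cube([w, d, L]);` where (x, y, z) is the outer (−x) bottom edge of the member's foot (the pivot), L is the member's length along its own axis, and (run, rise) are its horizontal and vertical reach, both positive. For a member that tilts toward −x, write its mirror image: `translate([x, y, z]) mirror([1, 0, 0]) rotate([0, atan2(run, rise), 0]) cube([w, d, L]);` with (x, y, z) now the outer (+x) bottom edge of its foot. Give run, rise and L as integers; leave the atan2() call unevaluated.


translate([288, 0, 540]) cube([71, 1106, 56]);
translate([0, 93, 0]) rotate([0, atan2(288, 540), 0]) cube([31, 56, 612]);
translate([647, 93, 0]) mirror([1, 0, 0]) rotate([0, atan2(288, 540), 0]) cube([31, 56, 612]);
translate([0, 957, 0]) rotate([0, atan2(288, 540), 0]) cube([31, 56, 612]);
translate([647, 957, 0]) mirror([1, 0, 0]) rotate([0, atan2(288, 540), 0]) cube([31, 56, 612]);


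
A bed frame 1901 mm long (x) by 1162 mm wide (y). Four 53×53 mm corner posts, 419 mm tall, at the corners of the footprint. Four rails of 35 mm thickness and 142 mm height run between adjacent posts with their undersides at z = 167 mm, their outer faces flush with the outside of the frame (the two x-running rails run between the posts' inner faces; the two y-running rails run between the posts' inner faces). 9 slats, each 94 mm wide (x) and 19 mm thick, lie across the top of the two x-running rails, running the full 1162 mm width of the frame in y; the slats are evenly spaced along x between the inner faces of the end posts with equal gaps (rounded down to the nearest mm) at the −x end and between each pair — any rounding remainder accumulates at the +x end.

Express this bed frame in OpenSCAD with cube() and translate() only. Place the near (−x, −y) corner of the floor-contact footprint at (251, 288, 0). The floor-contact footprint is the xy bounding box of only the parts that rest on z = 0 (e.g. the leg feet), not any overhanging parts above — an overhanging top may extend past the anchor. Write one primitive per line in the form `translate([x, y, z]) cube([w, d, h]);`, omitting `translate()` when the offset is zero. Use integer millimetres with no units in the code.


translate([251, 288, 0]) cube([53, 53, 419]);
translate([251, 1397, 0]) cube([53, 53, 419]);
translate([2099, 288, 0]) cube([53, 53, 419]);
translate([2099, 1397, 0]) cube([53, 53, 419]);
translate([304, 288, 167]) cube([1795, 35, 142]);
translate([304, 1415, 167]) cube([1795, 35, 142]);
translate([251, 341, 167]) cube([35, 1056, 142]);
translate([2117, 341, 167]) cube([35, 1056, 142]);
translate([398, 288, 309]) cube([94, 1162, 19]);
translate([586, 288, 309]) cube([94, 1162, 19]);
translate([774, 288, 309]) cube([94, 1162, 19]);
translate([962, 288, 309]) cube([94, 1162, 19]);
translate([1150, 288, 309]) cube([94, 1162, 19]);
translate([1338, 288, 309]) cube([94, 1162, 19]);
translate([1526, 288, 309]) cube([94, 1162, 19]);
translate([1714, 288, 309]) cube([94, 1162, 19]);
translate([1902, 288, 309]) cube([94, 1162, 19]);


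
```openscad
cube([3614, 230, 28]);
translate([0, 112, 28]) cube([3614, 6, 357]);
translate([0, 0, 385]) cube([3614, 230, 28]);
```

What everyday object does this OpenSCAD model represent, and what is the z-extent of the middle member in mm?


An I-beam. The web height is 357 mm.

Two wide flanges with a thin centred web — an I-beam. Overall 413 mm minus two 28 mm flanges gives a web of 413 − 2·28 = 357 mm.


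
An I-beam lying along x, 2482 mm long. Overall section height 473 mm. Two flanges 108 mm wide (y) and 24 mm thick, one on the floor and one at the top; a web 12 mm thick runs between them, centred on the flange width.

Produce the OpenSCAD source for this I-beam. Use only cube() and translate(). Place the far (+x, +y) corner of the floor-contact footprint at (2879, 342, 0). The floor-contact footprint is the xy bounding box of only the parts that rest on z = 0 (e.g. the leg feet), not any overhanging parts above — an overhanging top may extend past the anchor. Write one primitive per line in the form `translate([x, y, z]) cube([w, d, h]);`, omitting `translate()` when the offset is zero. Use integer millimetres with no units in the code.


translate([397, 234, 0]) cube([2482, 108, 24]);
translate([397, 282, 24]) cube([2482, 12, 425]);
translate([397, 234, 449]) cube([2482, 108, 24]);


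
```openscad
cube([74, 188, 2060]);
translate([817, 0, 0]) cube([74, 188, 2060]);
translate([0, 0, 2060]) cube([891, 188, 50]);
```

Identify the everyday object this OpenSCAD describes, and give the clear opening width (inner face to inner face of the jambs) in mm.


A door frame. The clear opening width is 743 mm.

Two 2060 mm tall posts with a header on top — a door frame. The left jamb is 74 mm wide at x = 0; the right jamb starts at x = 817. The clear opening is 817 − 74 = 743 mm.


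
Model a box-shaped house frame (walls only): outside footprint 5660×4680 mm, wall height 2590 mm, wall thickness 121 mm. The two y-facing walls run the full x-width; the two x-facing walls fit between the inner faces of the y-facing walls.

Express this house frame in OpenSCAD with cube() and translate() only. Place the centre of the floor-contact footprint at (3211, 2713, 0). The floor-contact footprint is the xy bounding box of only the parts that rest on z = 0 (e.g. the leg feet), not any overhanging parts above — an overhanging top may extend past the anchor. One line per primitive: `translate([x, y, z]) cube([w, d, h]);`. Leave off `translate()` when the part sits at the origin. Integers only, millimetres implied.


translate([381, 373, 0]) cube([5660, 121, 2590]);
translate([381, 4932, 0]) cube([5660, 121, 2590]);
translate([381, 494, 0]) cube([121, 4438, 2590]);
translate([5920, 494, 0]) cube([121, 4438, 2590]);


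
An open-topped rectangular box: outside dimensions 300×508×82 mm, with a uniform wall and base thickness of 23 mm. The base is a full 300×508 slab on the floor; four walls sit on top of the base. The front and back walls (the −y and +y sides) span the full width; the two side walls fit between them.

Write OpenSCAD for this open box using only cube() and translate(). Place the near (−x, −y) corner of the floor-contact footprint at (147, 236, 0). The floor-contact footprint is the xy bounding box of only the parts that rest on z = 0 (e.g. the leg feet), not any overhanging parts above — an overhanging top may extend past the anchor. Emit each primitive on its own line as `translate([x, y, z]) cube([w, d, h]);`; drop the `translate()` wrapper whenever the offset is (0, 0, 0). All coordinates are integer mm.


translate([147, 236, 0]) cube([300, 508, 23]);
translate([147, 236, 23]) cube([300, 23, 59]);
translate([147, 721, 23]) cube([300, 23, 59]);
translate([147, 259, 23]) cube([23, 462, 59]);
translate([424, 259, 23]) cube([23, 462, 59]);


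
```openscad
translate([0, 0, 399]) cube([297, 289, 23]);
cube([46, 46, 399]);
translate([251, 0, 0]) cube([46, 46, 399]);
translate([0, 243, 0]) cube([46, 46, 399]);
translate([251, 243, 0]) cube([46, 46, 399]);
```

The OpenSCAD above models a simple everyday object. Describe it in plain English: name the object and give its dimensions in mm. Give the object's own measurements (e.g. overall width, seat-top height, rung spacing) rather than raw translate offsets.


A four-legged stool. The seat is a 297×289×23 mm slab whose top surface is at z = 422 mm; four square legs, each 46×46 mm in cross-section, run from the floor (z = 0) to the underside of the seat, each flush with a corner of the seat.


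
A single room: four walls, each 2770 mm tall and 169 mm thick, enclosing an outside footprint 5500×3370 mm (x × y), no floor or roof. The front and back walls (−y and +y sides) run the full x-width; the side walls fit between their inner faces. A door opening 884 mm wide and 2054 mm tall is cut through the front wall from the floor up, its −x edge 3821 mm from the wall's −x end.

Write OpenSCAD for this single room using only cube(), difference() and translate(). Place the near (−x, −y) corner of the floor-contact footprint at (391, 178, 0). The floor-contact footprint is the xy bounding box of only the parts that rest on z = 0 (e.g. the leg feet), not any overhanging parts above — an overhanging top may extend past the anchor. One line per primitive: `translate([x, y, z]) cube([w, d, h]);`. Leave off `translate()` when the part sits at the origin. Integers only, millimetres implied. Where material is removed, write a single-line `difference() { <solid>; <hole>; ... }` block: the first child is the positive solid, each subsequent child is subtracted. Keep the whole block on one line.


difference() { translate([391, 178, 0]) cube([5500, 169, 2770]); translate([4212, 178, 0]) cube([884, 169, 2054]); }
translate([391, 3379, 0]) cube([5500, 169, 2770]);
translate([391, 347, 0]) cube([169, 3032, 2770]);
translate([5722, 347, 0]) cube([169, 3032, 2770]);


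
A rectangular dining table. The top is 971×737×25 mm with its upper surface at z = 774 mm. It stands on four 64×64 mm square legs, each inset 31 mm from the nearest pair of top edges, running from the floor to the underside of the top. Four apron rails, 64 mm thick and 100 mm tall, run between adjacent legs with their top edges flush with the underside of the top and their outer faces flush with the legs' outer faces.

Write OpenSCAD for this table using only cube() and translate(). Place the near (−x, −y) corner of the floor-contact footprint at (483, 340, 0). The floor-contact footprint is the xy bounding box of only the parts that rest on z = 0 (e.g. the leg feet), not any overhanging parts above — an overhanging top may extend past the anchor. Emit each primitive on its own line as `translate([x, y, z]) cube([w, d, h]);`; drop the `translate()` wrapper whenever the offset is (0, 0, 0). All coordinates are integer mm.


translate([452, 309, 749]) cube([971, 737, 25]);
translate([483, 340, 0]) cube([64, 64, 749]);
translate([1328, 340, 0]) cube([64, 64, 749]);
translate([483, 951, 0]) cube([64, 64, 749]);
translate([1328, 951, 0]) cube([64, 64, 749]);
translate([547, 340, 649]) cube([781, 64, 100]);
translate([547, 951, 649]) cube([781, 64, 100]);
translate([483, 404, 649]) cube([64, 547, 100]);
translate([1328, 404, 649]) cube([64, 547, 100]);


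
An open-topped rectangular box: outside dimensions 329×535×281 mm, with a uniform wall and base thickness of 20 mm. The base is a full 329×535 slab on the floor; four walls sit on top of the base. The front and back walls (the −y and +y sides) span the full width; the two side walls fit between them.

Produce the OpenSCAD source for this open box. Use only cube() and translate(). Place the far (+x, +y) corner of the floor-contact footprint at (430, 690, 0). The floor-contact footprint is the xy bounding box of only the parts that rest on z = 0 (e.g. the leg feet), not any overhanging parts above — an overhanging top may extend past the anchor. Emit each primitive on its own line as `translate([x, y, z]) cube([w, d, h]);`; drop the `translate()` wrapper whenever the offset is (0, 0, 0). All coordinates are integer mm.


translate([101, 155, 0]) cube([329, 535, 20]);
translate([101, 155, 20]) cube([329, 20, 261]);
translate([101, 670, 20]) cube([329, 20, 261]);
translate([101, 175, 20]) cube([20, 495, 261]);
translate([410, 175, 20]) cube([20, 495, 261]);


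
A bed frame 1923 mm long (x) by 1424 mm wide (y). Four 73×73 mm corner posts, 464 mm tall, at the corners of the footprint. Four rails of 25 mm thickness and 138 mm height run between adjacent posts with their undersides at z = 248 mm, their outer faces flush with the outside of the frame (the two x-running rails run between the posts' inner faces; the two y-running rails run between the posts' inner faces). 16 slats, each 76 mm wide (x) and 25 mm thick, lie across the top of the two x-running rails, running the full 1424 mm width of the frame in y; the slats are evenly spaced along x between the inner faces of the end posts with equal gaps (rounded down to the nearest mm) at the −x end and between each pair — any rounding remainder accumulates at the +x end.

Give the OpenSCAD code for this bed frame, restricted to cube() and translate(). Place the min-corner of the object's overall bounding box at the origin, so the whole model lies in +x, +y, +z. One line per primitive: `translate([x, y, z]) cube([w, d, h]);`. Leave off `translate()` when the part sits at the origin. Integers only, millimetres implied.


// slat z = rail_z + rail_h = 248 + 138 = 386
// slat gap = ⌊(1777 − 16·76) / 17⌋ = 33
cube([73, 73, 464]);
translate([0, 1351, 0]) cube([73, 73, 464]);
translate([1850, 0, 0]) cube([73, 73, 464]);
translate([1850, 1351, 0]) cube([73, 73, 464]);
translate([73, 0, 248]) cube([1777, 25, 138]);
translate([73, 1399, 248]) cube([1777, 25, 138]);
translate([0, 73, 248]) cube([25, 1278, 138]);
translate([1898, 73, 248]) cube([25, 1278, 138]);
translate([106, 0, 386]) cube([76, 1424, 25]);
translate([215, 0, 386]) cube([76, 1424, 25]);
translate([324, 0, 386]) cube([76, 1424, 25]);
translate([433, 0, 386]) cube([76, 1424, 25]);
translate([542, 0, 386]) cube([76, 1424, 25]);
translate([651, 0, 386]) cube([76, 1424, 25]);
translate([760, 0, 386]) cube([76, 1424, 25]);
translate([869, 0, 386]) cube([76, 1424, 25]);
translate([978, 0, 386]) cube([76, 1424, 25]);
translate([1087, 0, 386]) cube([76, 1424, 25]);
translate([1196, 0, 386]) cube([76, 1424, 25]);
translate([1305, 0, 386]) cube([76, 1424, 25]);
translate([1414, 0, 386]) cube([76, 1424, 25]);
translate([1523, 0, 386]) cube([76, 1424, 25]);
translate([1632, 0, 386]) cube([76, 1424, 25]);
translate([1741, 0, 386]) cube([76, 1424, 25]);


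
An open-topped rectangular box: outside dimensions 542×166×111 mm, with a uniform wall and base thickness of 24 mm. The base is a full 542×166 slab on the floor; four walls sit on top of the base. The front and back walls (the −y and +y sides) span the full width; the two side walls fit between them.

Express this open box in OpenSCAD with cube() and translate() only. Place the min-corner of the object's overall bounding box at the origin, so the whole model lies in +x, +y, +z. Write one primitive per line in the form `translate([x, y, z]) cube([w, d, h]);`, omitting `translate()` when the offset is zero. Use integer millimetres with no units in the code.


cube([542, 166, 24]);
translate([0, 0, 24]) cube([542, 24, 87]);
translate([0, 142, 24]) cube([542, 24, 87]);
translate([0, 24, 24]) cube([24, 118, 87]);
translate([518, 24, 24]) cube([24, 118, 87]);


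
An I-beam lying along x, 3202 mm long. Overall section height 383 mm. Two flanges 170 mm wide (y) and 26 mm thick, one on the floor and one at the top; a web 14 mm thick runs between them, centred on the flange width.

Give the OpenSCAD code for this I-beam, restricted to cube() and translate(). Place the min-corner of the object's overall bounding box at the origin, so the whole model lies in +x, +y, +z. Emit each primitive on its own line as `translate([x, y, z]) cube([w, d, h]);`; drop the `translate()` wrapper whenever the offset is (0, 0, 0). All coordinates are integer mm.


cube([3202, 170, 26]);
translate([0, 78, 26]) cube([3202, 14, 331]);
translate([0, 0, 357]) cube([3202, 170, 26]);


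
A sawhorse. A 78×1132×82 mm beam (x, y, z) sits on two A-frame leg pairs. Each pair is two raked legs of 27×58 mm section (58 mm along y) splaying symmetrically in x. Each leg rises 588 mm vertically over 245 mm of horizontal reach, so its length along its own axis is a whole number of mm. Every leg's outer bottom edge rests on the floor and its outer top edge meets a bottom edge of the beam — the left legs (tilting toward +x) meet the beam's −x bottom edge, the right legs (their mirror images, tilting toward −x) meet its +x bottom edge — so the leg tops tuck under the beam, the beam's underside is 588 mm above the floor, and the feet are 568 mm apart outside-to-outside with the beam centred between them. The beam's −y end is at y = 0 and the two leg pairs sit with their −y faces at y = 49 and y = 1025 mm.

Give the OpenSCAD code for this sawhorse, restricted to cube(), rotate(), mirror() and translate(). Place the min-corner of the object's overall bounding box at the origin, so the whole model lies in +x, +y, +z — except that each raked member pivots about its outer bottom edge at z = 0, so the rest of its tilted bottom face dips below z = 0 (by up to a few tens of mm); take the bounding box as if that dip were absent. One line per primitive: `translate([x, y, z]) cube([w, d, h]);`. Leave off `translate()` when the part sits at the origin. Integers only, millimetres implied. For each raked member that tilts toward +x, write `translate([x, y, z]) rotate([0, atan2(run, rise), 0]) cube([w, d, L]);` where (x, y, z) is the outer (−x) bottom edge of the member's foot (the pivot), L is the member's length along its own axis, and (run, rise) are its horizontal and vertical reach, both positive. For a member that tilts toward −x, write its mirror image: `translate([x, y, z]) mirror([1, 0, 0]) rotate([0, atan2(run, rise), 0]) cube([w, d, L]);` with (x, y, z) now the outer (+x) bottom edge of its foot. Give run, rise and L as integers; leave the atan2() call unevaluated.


translate([245, 0, 588]) cube([78, 1132, 82]);
translate([0, 49, 0]) rotate([0, atan2(245, 588), 0]) cube([27, 58, 637]);
translate([568, 49, 0]) mirror([1, 0, 0]) rotate([0, atan2(245, 588), 0]) cube([27, 58, 637]);
translate([0, 1025, 0]) rotate([0, atan2(245, 588), 0]) cube([27, 58, 637]);
translate([568, 1025, 0]) mirror([1, 0, 0]) rotate([0, atan2(245, 588), 0]) cube([27, 58, 637]);


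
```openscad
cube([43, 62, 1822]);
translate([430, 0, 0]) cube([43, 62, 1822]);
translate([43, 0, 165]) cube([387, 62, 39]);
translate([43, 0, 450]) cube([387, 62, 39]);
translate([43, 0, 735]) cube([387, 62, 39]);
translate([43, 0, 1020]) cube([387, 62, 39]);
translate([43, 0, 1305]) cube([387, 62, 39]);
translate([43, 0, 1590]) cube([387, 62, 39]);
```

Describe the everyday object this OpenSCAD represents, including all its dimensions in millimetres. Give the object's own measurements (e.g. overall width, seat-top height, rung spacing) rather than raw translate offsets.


A straight ladder. Two 43×62 mm vertical rails, 1822 mm tall, stand 473 mm apart (outside-to-outside) with their front faces coplanar on the −y side. 6 rungs, each 62 mm deep and 39 mm tall, span between the inner faces of the rails, front faces flush with the rails. The lowest rung's underside is at z = 165 mm and rungs are spaced 285 mm apart (underside to underside).


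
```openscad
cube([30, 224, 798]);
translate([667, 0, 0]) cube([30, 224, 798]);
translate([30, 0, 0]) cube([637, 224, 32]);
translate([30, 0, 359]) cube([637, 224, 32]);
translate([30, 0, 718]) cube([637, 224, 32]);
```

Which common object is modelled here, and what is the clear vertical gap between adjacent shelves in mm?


A bookshelf. The clear shelf gap is 327 mm.

Two tall side panels with 3 horizontal boards between them — a bookshelf. The first two shelf undersides are at z = 0 and z = 359; with shelf thickness 32, the clear gap is 359 − 0 − 32 = 327 mm.


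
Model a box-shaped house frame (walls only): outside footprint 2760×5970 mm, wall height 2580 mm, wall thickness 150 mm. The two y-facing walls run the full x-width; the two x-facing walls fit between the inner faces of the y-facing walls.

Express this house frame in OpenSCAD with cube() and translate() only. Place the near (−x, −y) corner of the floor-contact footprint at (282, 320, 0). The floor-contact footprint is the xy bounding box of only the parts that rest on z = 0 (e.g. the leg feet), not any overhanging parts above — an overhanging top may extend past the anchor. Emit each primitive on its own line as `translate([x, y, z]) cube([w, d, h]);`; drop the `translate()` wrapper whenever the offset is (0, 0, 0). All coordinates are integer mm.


translate([282, 320, 0]) cube([2760, 150, 2580]);
translate([282, 6140, 0]) cube([2760, 150, 2580]);
translate([282, 470, 0]) cube([150, 5670, 2580]);
translate([2892, 470, 0]) cube([150, 5670, 2580]);


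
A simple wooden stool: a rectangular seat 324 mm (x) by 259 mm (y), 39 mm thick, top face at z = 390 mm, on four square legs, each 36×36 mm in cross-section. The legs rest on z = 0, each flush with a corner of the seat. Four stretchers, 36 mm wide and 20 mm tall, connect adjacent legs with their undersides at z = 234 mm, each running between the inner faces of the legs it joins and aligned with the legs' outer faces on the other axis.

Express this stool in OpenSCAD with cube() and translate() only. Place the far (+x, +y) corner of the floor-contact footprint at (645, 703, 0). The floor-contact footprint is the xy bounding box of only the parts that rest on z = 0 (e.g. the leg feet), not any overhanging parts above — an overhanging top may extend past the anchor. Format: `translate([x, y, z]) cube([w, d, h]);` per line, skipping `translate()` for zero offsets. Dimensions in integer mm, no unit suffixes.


translate([321, 444, 351]) cube([324, 259, 39]);
translate([321, 444, 0]) cube([36, 36, 351]);
translate([609, 444, 0]) cube([36, 36, 351]);
translate([321, 667, 0]) cube([36, 36, 351]);
translate([609, 667, 0]) cube([36, 36, 351]);
translate([357, 444, 234]) cube([252, 36, 20]);
translate([357, 667, 234]) cube([252, 36, 20]);
translate([321, 480, 234]) cube([36, 187, 20]);
translate([609, 480, 234]) cube([36, 187, 20]);


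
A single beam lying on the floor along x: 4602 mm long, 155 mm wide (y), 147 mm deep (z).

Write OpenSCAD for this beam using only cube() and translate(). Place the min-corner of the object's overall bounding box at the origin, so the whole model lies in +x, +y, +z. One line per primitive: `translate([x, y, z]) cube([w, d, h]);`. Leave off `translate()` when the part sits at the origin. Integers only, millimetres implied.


cube([4602, 155, 147]);


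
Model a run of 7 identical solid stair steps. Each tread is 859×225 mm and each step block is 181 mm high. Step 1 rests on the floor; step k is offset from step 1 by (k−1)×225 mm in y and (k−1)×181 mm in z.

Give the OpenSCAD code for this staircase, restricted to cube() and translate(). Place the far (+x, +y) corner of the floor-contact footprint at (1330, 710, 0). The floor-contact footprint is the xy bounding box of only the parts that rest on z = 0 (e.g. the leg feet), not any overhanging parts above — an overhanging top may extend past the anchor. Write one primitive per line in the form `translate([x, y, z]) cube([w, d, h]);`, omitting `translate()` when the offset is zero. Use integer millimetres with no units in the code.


translate([471, 485, 0]) cube([859, 225, 181]);
translate([471, 710, 181]) cube([859, 225, 181]);
translate([471, 935, 362]) cube([859, 225, 181]);
translate([471, 1160, 543]) cube([859, 225, 181]);
translate([471, 1385, 724]) cube([859, 225, 181]);
translate([471, 1610, 905]) cube([859, 225, 181]);
translate([471, 1835, 1086]) cube([859, 225, 181]);


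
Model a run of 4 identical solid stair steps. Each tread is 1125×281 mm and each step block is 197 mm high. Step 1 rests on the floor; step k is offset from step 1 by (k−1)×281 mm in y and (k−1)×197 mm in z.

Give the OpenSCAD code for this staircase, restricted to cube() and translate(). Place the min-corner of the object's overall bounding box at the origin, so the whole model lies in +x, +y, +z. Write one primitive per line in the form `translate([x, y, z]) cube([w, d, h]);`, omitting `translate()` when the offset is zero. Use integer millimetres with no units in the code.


cube([1125, 281, 197]);
translate([0, 281, 197]) cube([1125, 281, 197]);
translate([0, 562, 394]) cube([1125, 281, 197]);
translate([0, 843, 591]) cube([1125, 281, 197]);


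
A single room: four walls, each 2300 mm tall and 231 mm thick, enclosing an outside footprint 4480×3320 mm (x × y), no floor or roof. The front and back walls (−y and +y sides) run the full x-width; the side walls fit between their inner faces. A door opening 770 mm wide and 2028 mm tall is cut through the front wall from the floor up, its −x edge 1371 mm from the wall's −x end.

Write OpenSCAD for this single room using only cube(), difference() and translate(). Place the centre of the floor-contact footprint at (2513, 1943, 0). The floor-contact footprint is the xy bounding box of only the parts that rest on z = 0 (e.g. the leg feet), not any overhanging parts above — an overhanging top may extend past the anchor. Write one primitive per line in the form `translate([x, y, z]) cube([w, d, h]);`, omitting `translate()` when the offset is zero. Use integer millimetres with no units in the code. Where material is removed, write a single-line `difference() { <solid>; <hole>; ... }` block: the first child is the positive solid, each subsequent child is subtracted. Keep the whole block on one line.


difference() { translate([273, 283, 0]) cube([4480, 231, 2300]); translate([1644, 283, 0]) cube([770, 231, 2028]); }
translate([273, 3372, 0]) cube([4480, 231, 2300]);
translate([273, 514, 0]) cube([231, 2858, 2300]);
translate([4522, 514, 0]) cube([231, 2858, 2300]);


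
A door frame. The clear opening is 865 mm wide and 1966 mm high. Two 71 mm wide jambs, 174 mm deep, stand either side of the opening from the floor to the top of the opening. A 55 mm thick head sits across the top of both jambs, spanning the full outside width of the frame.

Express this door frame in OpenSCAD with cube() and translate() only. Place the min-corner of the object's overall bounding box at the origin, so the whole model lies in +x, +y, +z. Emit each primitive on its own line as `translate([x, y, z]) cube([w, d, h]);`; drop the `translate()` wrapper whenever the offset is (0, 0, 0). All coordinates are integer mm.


cube([71, 174, 1966]);
translate([936, 0, 0]) cube([71, 174, 1966]);
translate([0, 0, 1966]) cube([1007, 174, 55]);


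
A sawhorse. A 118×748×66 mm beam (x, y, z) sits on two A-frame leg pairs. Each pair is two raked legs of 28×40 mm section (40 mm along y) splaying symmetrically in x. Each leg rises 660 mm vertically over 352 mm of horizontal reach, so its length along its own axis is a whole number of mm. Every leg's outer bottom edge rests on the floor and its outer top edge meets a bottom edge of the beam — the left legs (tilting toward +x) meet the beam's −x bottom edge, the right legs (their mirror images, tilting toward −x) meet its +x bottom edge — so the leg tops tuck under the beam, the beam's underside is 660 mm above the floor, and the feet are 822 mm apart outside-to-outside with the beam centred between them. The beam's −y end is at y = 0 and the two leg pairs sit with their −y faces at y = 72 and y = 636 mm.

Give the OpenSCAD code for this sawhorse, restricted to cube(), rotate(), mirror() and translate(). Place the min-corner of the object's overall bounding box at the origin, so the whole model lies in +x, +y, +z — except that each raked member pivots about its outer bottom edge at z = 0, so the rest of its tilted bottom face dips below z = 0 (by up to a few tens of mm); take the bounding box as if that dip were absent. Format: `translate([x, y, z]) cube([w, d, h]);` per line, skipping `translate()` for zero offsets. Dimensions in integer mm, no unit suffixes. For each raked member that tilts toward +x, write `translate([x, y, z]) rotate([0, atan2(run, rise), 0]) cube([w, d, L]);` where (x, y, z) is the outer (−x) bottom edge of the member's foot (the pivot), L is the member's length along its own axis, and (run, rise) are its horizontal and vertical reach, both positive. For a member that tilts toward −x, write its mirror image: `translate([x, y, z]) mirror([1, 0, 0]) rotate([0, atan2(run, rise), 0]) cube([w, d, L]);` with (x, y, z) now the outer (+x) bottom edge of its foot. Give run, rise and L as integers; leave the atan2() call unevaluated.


translate([352, 0, 660]) cube([118, 748, 66]);
translate([0, 72, 0]) rotate([0, atan2(352, 660), 0]) cube([28, 40, 748]);
translate([822, 72, 0]) mirror([1, 0, 0]) rotate([0, atan2(352, 660), 0]) cube([28, 40, 748]);
translate([0, 636, 0]) rotate([0, atan2(352, 660), 0]) cube([28, 40, 748]);
translate([822, 636, 0]) mirror([1, 0, 0]) rotate([0, atan2(352, 660), 0]) cube([28, 40, 748]);


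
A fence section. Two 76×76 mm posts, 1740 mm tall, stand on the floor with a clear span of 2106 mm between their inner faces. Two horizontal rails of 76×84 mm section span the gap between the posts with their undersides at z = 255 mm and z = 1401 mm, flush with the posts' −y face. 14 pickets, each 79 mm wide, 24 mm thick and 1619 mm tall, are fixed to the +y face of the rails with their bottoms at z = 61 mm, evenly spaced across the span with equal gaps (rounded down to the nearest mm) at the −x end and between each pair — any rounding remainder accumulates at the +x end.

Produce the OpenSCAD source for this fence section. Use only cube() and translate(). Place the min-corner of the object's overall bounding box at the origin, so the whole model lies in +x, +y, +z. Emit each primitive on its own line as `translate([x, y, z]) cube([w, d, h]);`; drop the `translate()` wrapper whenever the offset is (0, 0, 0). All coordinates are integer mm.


cube([76, 76, 1740]);
translate([2182, 0, 0]) cube([76, 76, 1740]);
translate([76, 0, 255]) cube([2106, 76, 84]);
translate([76, 0, 1401]) cube([2106, 76, 84]);
translate([142, 76, 61]) cube([79, 24, 1619]);
translate([287, 76, 61]) cube([79, 24, 1619]);
translate([432, 76, 61]) cube([79, 24, 1619]);
translate([577, 76, 61]) cube([79, 24, 1619]);
translate([722, 76, 61]) cube([79, 24, 1619]);
translate([867, 76, 61]) cube([79, 24, 1619]);
translate([1012, 76, 61]) cube([79, 24, 1619]);
translate([1157, 76, 61]) cube([79, 24, 1619]);
translate([1302, 76, 61]) cube([79, 24, 1619]);
translate([1447, 76, 61]) cube([79, 24, 1619]);
translate([1592, 76, 61]) cube([79, 24, 1619]);
translate([1737, 76, 61]) cube([79, 24, 1619]);
translate([1882, 76, 61]) cube([79, 24, 1619]);
translate([2027, 76, 61]) cube([79, 24, 1619]);


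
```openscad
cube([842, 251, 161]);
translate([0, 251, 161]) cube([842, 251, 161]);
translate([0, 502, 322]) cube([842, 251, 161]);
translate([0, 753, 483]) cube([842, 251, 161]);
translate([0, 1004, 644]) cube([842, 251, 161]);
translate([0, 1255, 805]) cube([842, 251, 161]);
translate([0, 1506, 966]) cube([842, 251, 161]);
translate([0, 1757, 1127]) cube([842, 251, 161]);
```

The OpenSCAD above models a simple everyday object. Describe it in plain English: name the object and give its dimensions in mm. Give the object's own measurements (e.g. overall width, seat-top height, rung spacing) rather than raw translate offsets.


A straight staircase of 8 solid steps. Each step is 842 mm wide (x), 251 mm deep (y, the going) and 161 mm tall (the rise). The first step rests on the floor; each subsequent step sits one going further in +y and one rise higher in +z, directly behind and above the previous step with no overlap.


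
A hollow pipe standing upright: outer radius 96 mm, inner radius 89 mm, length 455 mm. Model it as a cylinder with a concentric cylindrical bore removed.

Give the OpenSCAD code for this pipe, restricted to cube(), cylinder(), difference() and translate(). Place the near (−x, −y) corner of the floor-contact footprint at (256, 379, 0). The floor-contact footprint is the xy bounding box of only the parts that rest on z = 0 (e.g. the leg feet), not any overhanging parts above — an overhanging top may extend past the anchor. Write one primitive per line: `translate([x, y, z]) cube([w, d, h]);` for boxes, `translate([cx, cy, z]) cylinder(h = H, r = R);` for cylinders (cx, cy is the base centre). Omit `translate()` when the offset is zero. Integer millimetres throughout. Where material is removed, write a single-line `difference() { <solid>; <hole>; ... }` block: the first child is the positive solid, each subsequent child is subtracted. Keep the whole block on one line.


difference() { translate([352, 475, 0]) cylinder(h = 455, r = 96); translate([352, 475, 0]) cylinder(h = 455, r = 89); }


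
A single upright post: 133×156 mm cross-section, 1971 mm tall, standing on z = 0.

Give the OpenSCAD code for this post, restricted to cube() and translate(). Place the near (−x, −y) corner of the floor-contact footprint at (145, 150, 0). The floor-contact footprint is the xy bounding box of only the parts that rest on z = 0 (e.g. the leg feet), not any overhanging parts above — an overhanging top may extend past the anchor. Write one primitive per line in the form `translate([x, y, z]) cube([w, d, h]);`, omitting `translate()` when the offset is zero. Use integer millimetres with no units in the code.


translate([145, 150, 0]) cube([133, 156, 1971]);


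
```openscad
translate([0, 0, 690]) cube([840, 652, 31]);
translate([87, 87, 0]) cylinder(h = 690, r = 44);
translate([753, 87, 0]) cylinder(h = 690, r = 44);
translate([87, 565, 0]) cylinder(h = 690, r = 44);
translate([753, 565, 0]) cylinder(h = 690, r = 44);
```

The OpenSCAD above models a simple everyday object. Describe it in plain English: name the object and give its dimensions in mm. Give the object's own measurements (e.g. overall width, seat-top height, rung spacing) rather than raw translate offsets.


A table: top 840 mm (x) × 652 mm (y), 31 mm thick, upper face at z = 721 mm, on four round legs of 88 mm diameter, each leg's bounding box inset 43 mm from the nearest pair of top edges from z = 0 to the bottom of the top.


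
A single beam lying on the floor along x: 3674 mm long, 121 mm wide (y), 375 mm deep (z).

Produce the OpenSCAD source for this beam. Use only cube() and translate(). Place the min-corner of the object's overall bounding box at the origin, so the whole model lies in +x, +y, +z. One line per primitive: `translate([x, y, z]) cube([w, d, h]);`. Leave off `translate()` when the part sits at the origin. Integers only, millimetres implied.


cube([3674, 121, 375]);


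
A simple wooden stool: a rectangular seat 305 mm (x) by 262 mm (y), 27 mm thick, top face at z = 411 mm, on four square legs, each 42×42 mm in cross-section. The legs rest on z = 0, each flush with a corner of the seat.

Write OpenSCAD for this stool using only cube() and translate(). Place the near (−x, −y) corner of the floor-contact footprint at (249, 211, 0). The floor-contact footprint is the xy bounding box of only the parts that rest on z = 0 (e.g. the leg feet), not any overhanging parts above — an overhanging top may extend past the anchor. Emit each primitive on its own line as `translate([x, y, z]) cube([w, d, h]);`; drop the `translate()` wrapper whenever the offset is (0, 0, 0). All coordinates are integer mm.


translate([249, 211, 384]) cube([305, 262, 27]);
translate([249, 211, 0]) cube([42, 42, 384]);
translate([512, 211, 0]) cube([42, 42, 384]);
translate([249, 431, 0]) cube([42, 42, 384]);
translate([512, 431, 0]) cube([42, 42, 384]);


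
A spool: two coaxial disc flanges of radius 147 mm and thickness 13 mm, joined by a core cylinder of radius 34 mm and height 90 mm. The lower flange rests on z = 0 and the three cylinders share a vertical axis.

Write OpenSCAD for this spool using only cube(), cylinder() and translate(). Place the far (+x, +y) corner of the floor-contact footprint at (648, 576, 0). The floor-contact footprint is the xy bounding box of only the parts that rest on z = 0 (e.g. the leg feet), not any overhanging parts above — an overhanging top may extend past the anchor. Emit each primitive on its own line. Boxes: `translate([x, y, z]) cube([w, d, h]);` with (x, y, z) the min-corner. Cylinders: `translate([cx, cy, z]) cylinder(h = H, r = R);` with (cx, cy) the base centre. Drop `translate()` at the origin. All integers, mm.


translate([501, 429, 0]) cylinder(h = 13, r = 147);
translate([501, 429, 13]) cylinder(h = 90, r = 34);
translate([501, 429, 103]) cylinder(h = 13, r = 147);


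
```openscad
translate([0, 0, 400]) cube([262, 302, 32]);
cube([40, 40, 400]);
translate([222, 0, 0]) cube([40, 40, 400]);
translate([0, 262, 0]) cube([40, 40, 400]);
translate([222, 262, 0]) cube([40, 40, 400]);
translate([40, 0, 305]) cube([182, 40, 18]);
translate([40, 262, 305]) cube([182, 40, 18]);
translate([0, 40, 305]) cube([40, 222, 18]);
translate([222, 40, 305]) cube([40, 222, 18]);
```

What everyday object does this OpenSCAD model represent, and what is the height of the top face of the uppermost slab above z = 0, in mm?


A stool. The seat height is 432 mm.

A 262×302×32 slab at z = 400 on four corner posts — a stool. The seat top is 400 + 32 = 432 mm.


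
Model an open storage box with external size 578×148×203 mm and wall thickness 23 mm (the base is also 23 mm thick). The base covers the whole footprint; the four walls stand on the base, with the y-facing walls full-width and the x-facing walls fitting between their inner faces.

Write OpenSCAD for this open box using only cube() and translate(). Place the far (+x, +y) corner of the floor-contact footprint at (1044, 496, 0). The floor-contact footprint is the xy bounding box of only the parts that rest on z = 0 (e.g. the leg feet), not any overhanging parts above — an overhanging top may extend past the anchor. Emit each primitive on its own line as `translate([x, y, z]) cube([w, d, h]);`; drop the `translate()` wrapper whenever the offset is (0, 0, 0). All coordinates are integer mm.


translate([466, 348, 0]) cube([578, 148, 23]);
translate([466, 348, 23]) cube([578, 23, 180]);
translate([466, 473, 23]) cube([578, 23, 180]);
translate([466, 371, 23]) cube([23, 102, 180]);
translate([1021, 371, 23]) cube([23, 102, 180]);


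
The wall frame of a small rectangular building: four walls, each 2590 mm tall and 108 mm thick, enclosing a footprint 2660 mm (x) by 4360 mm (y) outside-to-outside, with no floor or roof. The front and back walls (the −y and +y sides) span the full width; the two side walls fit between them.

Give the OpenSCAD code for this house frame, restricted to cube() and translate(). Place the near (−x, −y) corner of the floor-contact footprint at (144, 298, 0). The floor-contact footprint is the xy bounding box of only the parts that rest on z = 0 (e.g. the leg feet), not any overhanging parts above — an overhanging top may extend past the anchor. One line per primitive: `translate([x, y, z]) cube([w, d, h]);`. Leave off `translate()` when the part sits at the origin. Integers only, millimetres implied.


translate([144, 298, 0]) cube([2660, 108, 2590]);
translate([144, 4550, 0]) cube([2660, 108, 2590]);
translate([144, 406, 0]) cube([108, 4144, 2590]);
translate([2696, 406, 0]) cube([108, 4144, 2590]);


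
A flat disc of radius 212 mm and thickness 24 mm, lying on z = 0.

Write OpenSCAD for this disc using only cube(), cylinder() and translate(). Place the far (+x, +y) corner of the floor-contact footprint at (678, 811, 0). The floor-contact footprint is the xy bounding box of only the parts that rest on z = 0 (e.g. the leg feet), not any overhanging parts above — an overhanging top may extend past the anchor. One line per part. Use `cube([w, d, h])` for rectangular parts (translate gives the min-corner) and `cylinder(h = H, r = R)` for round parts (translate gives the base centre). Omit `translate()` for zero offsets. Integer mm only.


translate([466, 599, 0]) cylinder(h = 24, r = 212);
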